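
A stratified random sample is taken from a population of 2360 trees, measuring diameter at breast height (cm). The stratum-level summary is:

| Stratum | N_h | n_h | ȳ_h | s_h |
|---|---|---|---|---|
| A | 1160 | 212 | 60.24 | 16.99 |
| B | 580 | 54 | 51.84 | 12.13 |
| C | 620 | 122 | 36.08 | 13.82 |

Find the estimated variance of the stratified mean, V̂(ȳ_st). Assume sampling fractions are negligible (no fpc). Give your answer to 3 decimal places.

V̂(ȳ_st) ≈ 0.602

V̂(ȳ_st) = Σ W_h² s_h²/n_h, with W_h = N_h/N and N = 2360:
  stratum A: (1160/2360)²·16.99²/212 = 0.32896
  stratum B: (580/2360)²·12.13²/54 = 0.164573
  stratum C: (620/2360)²·13.82²/122 = 0.108048
V̂(ȳ_st) = 0.601581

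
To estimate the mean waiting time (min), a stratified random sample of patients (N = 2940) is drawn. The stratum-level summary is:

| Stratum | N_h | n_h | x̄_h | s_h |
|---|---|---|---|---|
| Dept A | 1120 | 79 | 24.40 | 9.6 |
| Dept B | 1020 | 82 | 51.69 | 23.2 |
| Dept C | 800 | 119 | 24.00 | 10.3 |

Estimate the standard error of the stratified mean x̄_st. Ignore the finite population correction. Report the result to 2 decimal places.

SE(x̄_st) ≈ 1.01

V̂(x̄_st) = Σ W_h² s_h²/n_h, with W_h = N_h/N and N = 2940:
  stratum Dept A: (1120/2940)²·9.6²/79 = 0.1693
  stratum Dept B: (1020/2940)²·23.2²/82 = 0.790074
  stratum Dept C: (800/2940)²·10.3²/119 = 0.0660105
V̂(x̄_st) = 1.02538
SE(x̄_st) = √1.02538 = 1.01261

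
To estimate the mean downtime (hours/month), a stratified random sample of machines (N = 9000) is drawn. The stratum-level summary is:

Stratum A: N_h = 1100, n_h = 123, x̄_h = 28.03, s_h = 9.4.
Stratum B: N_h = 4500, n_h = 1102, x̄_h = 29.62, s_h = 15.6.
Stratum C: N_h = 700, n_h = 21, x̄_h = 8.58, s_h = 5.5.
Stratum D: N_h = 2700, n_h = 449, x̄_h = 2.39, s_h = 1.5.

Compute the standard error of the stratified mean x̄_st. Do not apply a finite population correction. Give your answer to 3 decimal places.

SE(x̄_st) ≈ 0.274

V̂(x̄_st) = Σ W_h² s_h²/n_h, with W_h = N_h/N and N = 9000:
  stratum A: (1100/9000)²·9.4²/123 = 0.0107313
  stratum B: (4500/9000)²·15.6²/1102 = 0.0552087
  stratum C: (700/9000)²·5.5²/21 = 0.00871399
  stratum D: (2700/9000)²·1.5²/449 = 0.000451002
V̂(x̄_st) = 0.075105
SE(x̄_st) = √0.075105 = 0.274053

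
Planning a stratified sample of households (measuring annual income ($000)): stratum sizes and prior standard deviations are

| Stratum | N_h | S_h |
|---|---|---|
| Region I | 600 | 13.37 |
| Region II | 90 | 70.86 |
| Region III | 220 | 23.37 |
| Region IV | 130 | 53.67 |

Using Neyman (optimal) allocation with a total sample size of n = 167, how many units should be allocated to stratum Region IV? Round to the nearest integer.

Neyman allocation: n_h = n · N_h S_h / Σ N_i S_i, with n = 167.
  stratum Region I: N_h·S_h = 600·13.37 = 8022.00
  stratum Region II: N_h·S_h = 90·70.86 = 6377.40
  stratum Region III: N_h·S_h = 220·23.37 = 5141.40
  stratum Region IV: N_h·S_h = 130·53.67 = 6977.10
Σ N_h S_h = 26517.90
n for stratum Region IV = 167·6977.10/26517.90 = 43.939 → 44

44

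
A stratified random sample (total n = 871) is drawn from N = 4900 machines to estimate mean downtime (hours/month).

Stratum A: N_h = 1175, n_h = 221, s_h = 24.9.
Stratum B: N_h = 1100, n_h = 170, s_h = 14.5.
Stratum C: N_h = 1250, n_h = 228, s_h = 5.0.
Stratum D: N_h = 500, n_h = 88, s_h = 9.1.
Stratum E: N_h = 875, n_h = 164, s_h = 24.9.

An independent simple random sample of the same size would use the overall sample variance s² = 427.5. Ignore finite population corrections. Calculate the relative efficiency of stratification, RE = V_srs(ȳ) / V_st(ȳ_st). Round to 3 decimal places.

RE ≈ 1.359

V̂(ȳ_st) = Σ W_h² s_h²/n_h, with W_h = N_h/N and N = 4900:
  stratum A: (1175/4900)²·24.9²/221 = 0.161321
  stratum B: (1100/4900)²·14.5²/170 = 0.0623276
  stratum C: (1250/4900)²·5.0²/228 = 0.00713564
  stratum D: (500/4900)²·9.1²/88 = 0.00979824
  stratum E: (875/4900)²·24.9²/164 = 0.120553
V_st = 0.361135
V_srs = s²/n = 427.5/871 = 0.490815
Relative efficiency = V_srs / V_st = 0.490815/0.361135 = 1.3591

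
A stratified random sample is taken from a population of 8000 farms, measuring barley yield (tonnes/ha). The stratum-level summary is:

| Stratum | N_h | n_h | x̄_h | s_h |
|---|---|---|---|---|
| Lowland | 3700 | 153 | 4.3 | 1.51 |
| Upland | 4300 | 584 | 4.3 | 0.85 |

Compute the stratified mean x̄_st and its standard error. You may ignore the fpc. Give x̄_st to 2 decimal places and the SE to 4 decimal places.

x̄_st = Σ W_h x̄_h = (3700·4.3 + 4300·4.3)/8000 = 4.30000
V̂(x̄_st) = Σ W_h² s_h²/n_h, with W_h = N_h/N and N = 8000:
  stratum Lowland: (3700/8000)²·1.51²/153 = 0.00318776
  stratum Upland: (4300/8000)²·0.85²/584 = 0.000357423
V̂(x̄_st) = 0.00354518
SE(x̄_st) = √0.00354518 = 0.0595415

x̄_st ≈ 4.30, SE ≈ 0.0595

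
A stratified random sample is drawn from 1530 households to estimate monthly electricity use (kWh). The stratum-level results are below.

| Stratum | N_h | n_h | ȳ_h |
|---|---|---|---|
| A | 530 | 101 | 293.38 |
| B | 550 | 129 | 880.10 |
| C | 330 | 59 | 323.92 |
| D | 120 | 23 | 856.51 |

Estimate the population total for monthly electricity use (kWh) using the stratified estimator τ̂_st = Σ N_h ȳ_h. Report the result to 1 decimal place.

τ̂_st = Σ N_h ȳ_h = 530·293.38 + 550·880.10 + 330·323.92 + 120·856.51 = 849221.2

τ̂_st ≈ 849221.2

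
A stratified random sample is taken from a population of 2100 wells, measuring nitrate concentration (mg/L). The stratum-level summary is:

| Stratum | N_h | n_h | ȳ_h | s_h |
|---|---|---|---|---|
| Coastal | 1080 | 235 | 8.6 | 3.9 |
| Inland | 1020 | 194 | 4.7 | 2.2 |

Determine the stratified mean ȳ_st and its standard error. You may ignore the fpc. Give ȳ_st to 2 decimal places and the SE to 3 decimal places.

ȳ_st ≈ 6.71, SE ≈ 0.152

ȳ_st = Σ W_h ȳ_h = (1080·8.6 + 1020·4.7)/2100 = 6.70571
V̂(ȳ_st) = Σ W_h² s_h²/n_h, with W_h = N_h/N and N = 2100:
  stratum Coastal: (1080/2100)²·3.9²/235 = 0.0171187
  stratum Inland: (1020/2100)²·2.2²/194 = 0.0058858
V̂(ȳ_st) = 0.0230045
SE(ȳ_st) = √0.0230045 = 0.151672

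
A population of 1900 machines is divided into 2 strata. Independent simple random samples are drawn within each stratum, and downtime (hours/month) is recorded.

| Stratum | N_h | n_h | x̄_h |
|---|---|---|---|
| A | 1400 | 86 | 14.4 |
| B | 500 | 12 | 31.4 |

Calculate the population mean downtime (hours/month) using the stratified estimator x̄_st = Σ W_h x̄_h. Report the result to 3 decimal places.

N = Σ N_h = 1900. Stratum weights W_h = N_h/N.
x̄_st = (1400·14.4 + 500·31.4) / 1900 = 18.87368

x̄_st ≈ 18.874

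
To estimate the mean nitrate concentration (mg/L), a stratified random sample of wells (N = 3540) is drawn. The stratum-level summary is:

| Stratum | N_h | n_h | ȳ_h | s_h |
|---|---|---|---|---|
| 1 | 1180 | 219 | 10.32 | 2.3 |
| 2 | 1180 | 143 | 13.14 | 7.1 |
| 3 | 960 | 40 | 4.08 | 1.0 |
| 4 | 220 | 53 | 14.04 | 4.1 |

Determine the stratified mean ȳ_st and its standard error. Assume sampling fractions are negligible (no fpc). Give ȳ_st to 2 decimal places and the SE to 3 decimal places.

ȳ_st = Σ W_h ȳ_h = (1180·10.32 + 1180·13.14 + 960·4.08 + 220·14.04)/3540 = 9.79898
V̂(ȳ_st) = Σ W_h² s_h²/n_h, with W_h = N_h/N and N = 3540:
  stratum 1: (1180/3540)²·2.3²/219 = 0.00268392
  stratum 2: (1180/3540)²·7.1²/143 = 0.0391686
  stratum 3: (960/3540)²·1.0²/40 = 0.00183855
  stratum 4: (220/3540)²·4.1²/53 = 0.00122498
V̂(ȳ_st) = 0.0449161
SE(ȳ_st) = √0.0449161 = 0.211934

ȳ_st ≈ 9.80, SE ≈ 0.212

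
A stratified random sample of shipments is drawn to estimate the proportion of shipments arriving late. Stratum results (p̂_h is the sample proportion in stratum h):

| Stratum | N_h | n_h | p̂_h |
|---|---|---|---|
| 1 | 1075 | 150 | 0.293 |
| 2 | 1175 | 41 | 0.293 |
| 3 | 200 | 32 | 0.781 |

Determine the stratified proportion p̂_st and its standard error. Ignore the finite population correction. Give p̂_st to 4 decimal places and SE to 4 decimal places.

p̂_st ≈ 0.3328, SE ≈ 0.0387

N = 2450; stratum weights W_h = N_h/N.
p̂_st = Σ W_h p̂_h = (1075·0.293 + 1175·0.293 + 200·0.781)/2450 = 0.33284
V̂(p̂_st) = Σ W_h² p̂_h(1−p̂_h)/(n_h−1):
  stratum 1: (1075/2450)²·0.293·0.707/149 = 0.000267661
  stratum 2: (1175/2450)²·0.293·0.707/40 = 0.00119116
  stratum 3: (200/2450)²·0.781·0.219/31 = 3.67673e-05
V̂(p̂_st) = 0.00149559; SE = √V̂ = 0.0386729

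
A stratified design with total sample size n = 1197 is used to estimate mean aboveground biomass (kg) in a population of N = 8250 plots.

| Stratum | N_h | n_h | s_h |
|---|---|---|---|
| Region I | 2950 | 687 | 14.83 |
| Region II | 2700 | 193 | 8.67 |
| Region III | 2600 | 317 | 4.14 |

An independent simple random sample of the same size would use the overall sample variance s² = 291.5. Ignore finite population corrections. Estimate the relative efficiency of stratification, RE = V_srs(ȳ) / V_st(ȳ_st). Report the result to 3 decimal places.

V̂(ȳ_st) = Σ W_h² s_h²/n_h, with W_h = N_h/N and N = 8250:
  stratum Region I: (2950/8250)²·14.83²/687 = 0.0409319
  stratum Region II: (2700/8250)²·8.67²/193 = 0.0417158
  stratum Region III: (2600/8250)²·4.14²/317 = 0.00537007
V_st = 0.0880177
V_srs = s²/n = 291.5/1197 = 0.243525
Relative efficiency = V_srs / V_st = 0.243525/0.0880177 = 2.7668

RE ≈ 2.767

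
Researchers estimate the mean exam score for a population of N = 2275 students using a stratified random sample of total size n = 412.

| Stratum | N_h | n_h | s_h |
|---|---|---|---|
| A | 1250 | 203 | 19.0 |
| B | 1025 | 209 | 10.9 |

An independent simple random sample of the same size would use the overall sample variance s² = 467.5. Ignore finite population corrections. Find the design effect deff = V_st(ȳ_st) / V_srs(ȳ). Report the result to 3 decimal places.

V̂(ȳ_st) = Σ W_h² s_h²/n_h, with W_h = N_h/N and N = 2275:
  stratum A: (1250/2275)²·19.0²/203 = 0.536869
  stratum B: (1025/2275)²·10.9²/209 = 0.115396
V_st = 0.652265
V_srs = s²/n = 467.5/412 = 1.13471
deff = V_st / V_srs = 0.652265/1.13471 = 0.5748

deff ≈ 0.575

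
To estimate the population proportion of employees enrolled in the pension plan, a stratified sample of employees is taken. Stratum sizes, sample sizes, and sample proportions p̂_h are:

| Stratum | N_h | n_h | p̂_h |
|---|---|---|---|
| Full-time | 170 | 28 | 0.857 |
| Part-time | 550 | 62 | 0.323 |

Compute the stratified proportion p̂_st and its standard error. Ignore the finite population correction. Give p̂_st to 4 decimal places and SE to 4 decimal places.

p̂_st ≈ 0.4491, SE ≈ 0.0484

N = 720; stratum weights W_h = N_h/N.
p̂_st = Σ W_h p̂_h = (170·0.857 + 550·0.323)/720 = 0.44908
V̂(p̂_st) = Σ W_h² p̂_h(1−p̂_h)/(n_h−1):
  stratum Full-time: (170/720)²·0.857·0.143/27 = 0.000253038
  stratum Part-time: (550/720)²·0.323·0.677/61 = 0.00209181
V̂(p̂_st) = 0.00234485; SE = √V̂ = 0.0484236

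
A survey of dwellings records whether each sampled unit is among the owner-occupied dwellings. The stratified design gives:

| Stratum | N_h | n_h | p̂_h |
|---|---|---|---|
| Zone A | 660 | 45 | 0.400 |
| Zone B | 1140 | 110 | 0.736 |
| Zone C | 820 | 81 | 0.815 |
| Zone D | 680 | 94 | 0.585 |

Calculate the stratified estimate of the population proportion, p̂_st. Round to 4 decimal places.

N = 3300; stratum weights W_h = N_h/N.
p̂_st = Σ W_h p̂_h = (660·0.400 + 1140·0.736 + 820·0.815 + 680·0.585)/3300 = 0.65732

p̂_st ≈ 0.6573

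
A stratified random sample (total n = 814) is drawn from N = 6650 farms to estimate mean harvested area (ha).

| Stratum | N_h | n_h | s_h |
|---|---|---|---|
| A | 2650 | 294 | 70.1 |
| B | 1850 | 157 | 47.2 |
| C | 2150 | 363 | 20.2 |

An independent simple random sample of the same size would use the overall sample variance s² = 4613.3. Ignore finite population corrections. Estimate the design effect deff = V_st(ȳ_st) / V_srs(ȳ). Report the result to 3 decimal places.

deff ≈ 0.683

V̂(ȳ_st) = Σ W_h² s_h²/n_h, with W_h = N_h/N and N = 6650:
  stratum A: (2650/6650)²·70.1²/294 = 2.65422
  stratum B: (1850/6650)²·47.2²/157 = 1.09821
  stratum C: (2150/6650)²·20.2²/363 = 0.117498
V_st = 3.86993
V_srs = s²/n = 4613.3/814 = 5.66744
deff = V_st / V_srs = 3.86993/5.66744 = 0.6828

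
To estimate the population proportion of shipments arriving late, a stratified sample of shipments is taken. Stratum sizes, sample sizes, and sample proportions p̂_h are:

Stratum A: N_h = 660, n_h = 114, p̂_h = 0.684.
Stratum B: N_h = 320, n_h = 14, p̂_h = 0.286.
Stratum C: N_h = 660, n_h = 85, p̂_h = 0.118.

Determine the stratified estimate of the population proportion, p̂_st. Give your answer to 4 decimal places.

N = 1640; stratum weights W_h = N_h/N.
p̂_st = Σ W_h p̂_h = (660·0.684 + 320·0.286 + 660·0.118)/1640 = 0.37856

p̂_st ≈ 0.3786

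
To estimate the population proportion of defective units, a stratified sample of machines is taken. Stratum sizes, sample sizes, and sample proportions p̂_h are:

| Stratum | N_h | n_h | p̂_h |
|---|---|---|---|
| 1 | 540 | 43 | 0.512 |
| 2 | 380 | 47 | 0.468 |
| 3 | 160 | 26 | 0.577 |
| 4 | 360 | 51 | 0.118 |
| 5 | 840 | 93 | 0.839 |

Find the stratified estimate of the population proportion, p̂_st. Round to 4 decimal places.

N = 2280; stratum weights W_h = N_h/N.
p̂_st = Σ W_h p̂_h = (540·0.512 + 380·0.468 + 160·0.577 + 360·0.118 + 840·0.839)/2280 = 0.56749

p̂_st ≈ 0.5675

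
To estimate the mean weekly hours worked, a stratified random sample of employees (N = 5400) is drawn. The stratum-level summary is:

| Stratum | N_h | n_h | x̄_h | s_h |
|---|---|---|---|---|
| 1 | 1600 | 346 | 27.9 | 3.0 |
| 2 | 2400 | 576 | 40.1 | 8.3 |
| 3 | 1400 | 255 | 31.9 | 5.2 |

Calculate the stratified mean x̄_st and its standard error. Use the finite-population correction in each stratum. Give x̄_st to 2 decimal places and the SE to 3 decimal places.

x̄_st = Σ W_h x̄_h = (1600·27.9 + 2400·40.1 + 1400·31.9)/5400 = 34.35926
V̂(x̄_st) = Σ W_h² (1 − n_h/N_h) s_h²/n_h, with W_h = N_h/N and N = 5400:
  stratum 1: (1600/5400)²·(1 − 346/1600)·3.0²/346 = 0.00178977
  stratum 2: (2400/5400)²·(1 − 576/2400)·8.3²/576 = 0.0179549
  stratum 3: (1400/5400)²·(1 − 255/1400)·5.2²/255 = 0.00582925
V̂(x̄_st) = 0.0255739
SE(x̄_st) = √0.0255739 = 0.159918

x̄_st ≈ 34.36, SE ≈ 0.160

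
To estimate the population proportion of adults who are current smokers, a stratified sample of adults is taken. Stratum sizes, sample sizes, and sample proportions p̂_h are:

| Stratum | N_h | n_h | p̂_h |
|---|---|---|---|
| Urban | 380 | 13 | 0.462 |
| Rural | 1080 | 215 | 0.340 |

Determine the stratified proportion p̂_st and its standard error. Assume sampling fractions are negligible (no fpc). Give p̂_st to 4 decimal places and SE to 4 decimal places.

p̂_st ≈ 0.3718, SE ≈ 0.0445

N = 1460; stratum weights W_h = N_h/N.
p̂_st = Σ W_h p̂_h = (380·0.462 + 1080·0.340)/1460 = 0.37175
V̂(p̂_st) = Σ W_h² p̂_h(1−p̂_h)/(n_h−1):
  stratum Urban: (380/1460)²·0.462·0.538/12 = 0.00140315
  stratum Rural: (1080/1460)²·0.340·0.660/214 = 0.000573787
V̂(p̂_st) = 0.00197694; SE = √V̂ = 0.0444628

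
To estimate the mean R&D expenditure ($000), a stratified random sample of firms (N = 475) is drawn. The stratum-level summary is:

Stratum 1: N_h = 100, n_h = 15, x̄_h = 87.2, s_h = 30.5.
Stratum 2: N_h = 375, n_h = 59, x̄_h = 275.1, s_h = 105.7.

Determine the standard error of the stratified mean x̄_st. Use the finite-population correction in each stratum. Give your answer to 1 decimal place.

V̂(x̄_st) = Σ W_h² (1 − n_h/N_h) s_h²/n_h, with W_h = N_h/N and N = 475:
  stratum 1: (100/475)²·(1 − 15/100)·30.5²/15 = 2.33636
  stratum 2: (375/475)²·(1 − 59/375)·105.7²/59 = 99.4556
V̂(x̄_st) = 101.792
SE(x̄_st) = √101.792 = 10.0892

SE(x̄_st) ≈ 10.1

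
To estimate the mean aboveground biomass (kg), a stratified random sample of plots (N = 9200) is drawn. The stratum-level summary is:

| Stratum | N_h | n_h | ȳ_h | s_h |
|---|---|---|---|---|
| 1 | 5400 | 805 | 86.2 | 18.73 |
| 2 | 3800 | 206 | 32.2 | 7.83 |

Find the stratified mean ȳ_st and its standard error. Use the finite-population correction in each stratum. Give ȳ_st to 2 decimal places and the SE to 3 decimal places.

ȳ_st ≈ 63.90, SE ≈ 0.419

ȳ_st = Σ W_h ȳ_h = (5400·86.2 + 3800·32.2)/9200 = 63.89565
V̂(ȳ_st) = Σ W_h² (1 − n_h/N_h) s_h²/n_h, with W_h = N_h/N and N = 9200:
  stratum 1: (5400/9200)²·(1 − 805/5400)·18.73²/805 = 0.127757
  stratum 2: (3800/9200)²·(1 − 206/3800)·7.83²/206 = 0.0480222
V̂(ȳ_st) = 0.175779
SE(ȳ_st) = √0.175779 = 0.41926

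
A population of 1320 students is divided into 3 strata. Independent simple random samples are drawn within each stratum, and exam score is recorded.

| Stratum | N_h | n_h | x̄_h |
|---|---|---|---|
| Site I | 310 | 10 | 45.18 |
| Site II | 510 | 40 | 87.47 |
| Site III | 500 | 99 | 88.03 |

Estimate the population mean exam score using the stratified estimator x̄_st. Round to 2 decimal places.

x̄_st ≈ 77.75

N = Σ N_h = 1320. Stratum weights W_h = N_h/N.
x̄_st = (310·45.18 + 510·87.47 + 500·88.03) / 1320 = 77.7504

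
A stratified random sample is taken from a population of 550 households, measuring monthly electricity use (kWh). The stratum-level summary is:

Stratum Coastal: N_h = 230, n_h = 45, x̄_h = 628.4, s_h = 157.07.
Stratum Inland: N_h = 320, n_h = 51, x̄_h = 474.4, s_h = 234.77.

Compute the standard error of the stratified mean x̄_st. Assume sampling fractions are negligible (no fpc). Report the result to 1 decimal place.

V̂(x̄_st) = Σ W_h² s_h²/n_h, with W_h = N_h/N and N = 550:
  stratum Coastal: (230/550)²·157.07²/45 = 95.8748
  stratum Inland: (320/550)²·234.77²/51 = 365.839
V̂(x̄_st) = 461.713
SE(x̄_st) = √461.713 = 21.4875

SE(x̄_st) ≈ 21.5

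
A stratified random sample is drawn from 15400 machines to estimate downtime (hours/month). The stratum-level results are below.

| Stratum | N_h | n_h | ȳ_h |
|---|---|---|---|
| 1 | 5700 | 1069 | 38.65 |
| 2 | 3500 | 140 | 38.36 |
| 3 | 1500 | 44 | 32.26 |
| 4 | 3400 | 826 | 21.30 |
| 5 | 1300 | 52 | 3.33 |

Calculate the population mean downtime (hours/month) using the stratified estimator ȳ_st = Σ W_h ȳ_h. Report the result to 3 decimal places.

ȳ_st ≈ 31.150

N = Σ N_h = 15400. Stratum weights W_h = N_h/N.
ȳ_st = (5700·38.65 + 3500·38.36 + 1500·32.26 + 3400·21.30 + 1300·3.33) / 15400 = 31.14961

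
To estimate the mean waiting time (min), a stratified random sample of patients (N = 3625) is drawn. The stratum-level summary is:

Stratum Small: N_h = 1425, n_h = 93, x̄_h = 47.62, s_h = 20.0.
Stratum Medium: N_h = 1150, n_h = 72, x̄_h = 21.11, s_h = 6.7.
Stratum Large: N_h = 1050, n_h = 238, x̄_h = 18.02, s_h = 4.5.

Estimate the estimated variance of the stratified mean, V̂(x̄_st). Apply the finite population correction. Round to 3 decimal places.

V̂(x̄_st) = Σ W_h² (1 − n_h/N_h) s_h²/n_h, with W_h = N_h/N and N = 3625:
  stratum Small: (1425/3625)²·(1 − 93/1425)·20.0²/93 = 0.62127
  stratum Medium: (1150/3625)²·(1 − 72/1150)·6.7²/72 = 0.058819
  stratum Large: (1050/3625)²·(1 − 238/1050)·4.5²/238 = 0.00552049
V̂(x̄_st) = 0.685609

V̂(x̄_st) ≈ 0.686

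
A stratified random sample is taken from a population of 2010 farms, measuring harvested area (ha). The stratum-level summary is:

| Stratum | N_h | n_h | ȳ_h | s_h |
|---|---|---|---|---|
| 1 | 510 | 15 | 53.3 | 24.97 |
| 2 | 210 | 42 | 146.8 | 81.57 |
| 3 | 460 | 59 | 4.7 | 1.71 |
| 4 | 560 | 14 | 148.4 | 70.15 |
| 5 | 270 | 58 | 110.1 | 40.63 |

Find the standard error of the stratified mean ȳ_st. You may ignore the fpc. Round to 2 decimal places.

SE(ȳ_st) ≈ 5.68

V̂(ȳ_st) = Σ W_h² s_h²/n_h, with W_h = N_h/N and N = 2010:
  stratum 1: (510/2010)²·24.97²/15 = 2.67605
  stratum 2: (210/2010)²·81.57²/42 = 1.72925
  stratum 3: (460/2010)²·1.71²/59 = 0.00259576
  stratum 4: (560/2010)²·70.15²/14 = 27.2842
  stratum 5: (270/2010)²·40.63²/58 = 0.513572
V̂(ȳ_st) = 32.2057
SE(ȳ_st) = √32.2057 = 5.675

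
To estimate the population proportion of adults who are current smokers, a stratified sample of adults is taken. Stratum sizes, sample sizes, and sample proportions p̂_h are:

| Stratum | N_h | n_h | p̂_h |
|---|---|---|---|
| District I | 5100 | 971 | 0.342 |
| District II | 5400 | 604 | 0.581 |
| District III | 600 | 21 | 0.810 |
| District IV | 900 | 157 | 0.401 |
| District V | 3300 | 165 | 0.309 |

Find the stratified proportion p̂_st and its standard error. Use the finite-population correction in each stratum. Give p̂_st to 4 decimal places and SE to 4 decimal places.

N = 15300; stratum weights W_h = N_h/N.
p̂_st = Σ W_h p̂_h = (5100·0.342 + 5400·0.581 + 600·0.810 + 900·0.401 + 3300·0.309)/15300 = 0.44106
V̂(p̂_st) = Σ W_h² (1 − n_h/N_h) p̂_h(1−p̂_h)/(n_h−1):
  stratum District I: (5100/15300)²·(1 − 971/5100)·0.342·0.658/970 = 2.08695e-05
  stratum District II: (5400/15300)²·(1 − 604/5400)·0.581·0.419/603 = 4.46645e-05
  stratum District III: (600/15300)²·(1 − 21/600)·0.810·0.190/20 = 1.14197e-05
  stratum District IV: (900/15300)²·(1 − 157/900)·0.401·0.599/156 = 4.3984e-06
  stratum District V: (3300/15300)²·(1 − 165/3300)·0.309·0.691/164 = 5.75389e-05
V̂(p̂_st) = 0.000138891; SE = √V̂ = 0.0117852

p̂_st ≈ 0.4411, SE ≈ 0.0118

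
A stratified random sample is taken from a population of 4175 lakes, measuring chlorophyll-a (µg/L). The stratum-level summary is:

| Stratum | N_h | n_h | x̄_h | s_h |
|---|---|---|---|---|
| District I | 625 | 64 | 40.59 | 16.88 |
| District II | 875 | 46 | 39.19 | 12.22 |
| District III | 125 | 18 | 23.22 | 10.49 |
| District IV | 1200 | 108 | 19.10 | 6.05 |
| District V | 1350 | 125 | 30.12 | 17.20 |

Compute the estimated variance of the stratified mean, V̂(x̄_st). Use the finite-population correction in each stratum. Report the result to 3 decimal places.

V̂(x̄_st) ≈ 0.479

V̂(x̄_st) = Σ W_h² (1 − n_h/N_h) s_h²/n_h, with W_h = N_h/N and N = 4175:
  stratum District I: (625/4175)²·(1 − 64/625)·16.88²/64 = 0.089556
  stratum District II: (875/4175)²·(1 − 46/875)·12.22²/46 = 0.135093
  stratum District III: (125/4175)²·(1 − 18/125)·10.49²/18 = 0.00469093
  stratum District IV: (1200/4175)²·(1 − 108/1200)·6.05²/108 = 0.0254787
  stratum District V: (1350/4175)²·(1 − 125/1350)·17.20²/125 = 0.224545
V̂(x̄_st) = 0.479364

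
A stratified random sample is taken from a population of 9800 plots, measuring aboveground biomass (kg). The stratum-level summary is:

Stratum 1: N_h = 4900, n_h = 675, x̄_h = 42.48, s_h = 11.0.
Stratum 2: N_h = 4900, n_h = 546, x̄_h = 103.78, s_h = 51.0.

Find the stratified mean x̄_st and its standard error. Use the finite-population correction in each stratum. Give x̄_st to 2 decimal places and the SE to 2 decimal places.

x̄_st ≈ 73.13, SE ≈ 1.05

x̄_st = Σ W_h x̄_h = (4900·42.48 + 4900·103.78)/9800 = 73.13000
V̂(x̄_st) = Σ W_h² (1 − n_h/N_h) s_h²/n_h, with W_h = N_h/N and N = 9800:
  stratum 1: (4900/9800)²·(1 − 675/4900)·11.0²/675 = 0.0386413
  stratum 2: (4900/9800)²·(1 − 546/4900)·51.0²/546 = 1.05823
V̂(x̄_st) = 1.09687
SE(x̄_st) = √1.09687 = 1.04732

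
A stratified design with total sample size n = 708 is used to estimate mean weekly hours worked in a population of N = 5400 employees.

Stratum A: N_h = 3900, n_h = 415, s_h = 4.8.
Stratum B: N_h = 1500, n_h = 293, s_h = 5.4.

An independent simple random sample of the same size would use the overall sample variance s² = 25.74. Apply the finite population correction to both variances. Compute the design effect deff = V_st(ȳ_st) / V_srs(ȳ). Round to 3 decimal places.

deff ≈ 1.015

V̂(ȳ_st) = Σ W_h² (1 − n_h/N_h) s_h²/n_h, with W_h = N_h/N and N = 5400:
  stratum A: (3900/5400)²·(1 − 415/3900)·4.8²/415 = 0.025877
  stratum B: (1500/5400)²·(1 − 293/1500)·5.4²/293 = 0.00617918
V_st = 0.0320562
V_srs = (1 − 708/5400)·25.74/708 = 0.0315893
deff = V_st / V_srs = 0.0320562/0.0315893 = 1.0148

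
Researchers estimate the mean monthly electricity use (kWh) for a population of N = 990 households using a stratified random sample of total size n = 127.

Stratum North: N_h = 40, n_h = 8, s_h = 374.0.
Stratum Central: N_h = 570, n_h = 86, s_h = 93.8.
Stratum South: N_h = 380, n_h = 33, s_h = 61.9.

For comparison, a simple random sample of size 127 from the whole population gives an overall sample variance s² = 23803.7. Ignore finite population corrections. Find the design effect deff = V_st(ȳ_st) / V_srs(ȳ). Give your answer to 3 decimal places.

V̂(ȳ_st) = Σ W_h² s_h²/n_h, with W_h = N_h/N and N = 990:
  stratum North: (40/990)²·374.0²/8 = 28.5432
  stratum Central: (570/990)²·93.8²/86 = 33.9146
  stratum South: (380/990)²·61.9²/33 = 17.1066
V_st = 79.5644
V_srs = s²/n = 23803.7/127 = 187.431
deff = V_st / V_srs = 79.5644/187.431 = 0.4245

deff ≈ 0.425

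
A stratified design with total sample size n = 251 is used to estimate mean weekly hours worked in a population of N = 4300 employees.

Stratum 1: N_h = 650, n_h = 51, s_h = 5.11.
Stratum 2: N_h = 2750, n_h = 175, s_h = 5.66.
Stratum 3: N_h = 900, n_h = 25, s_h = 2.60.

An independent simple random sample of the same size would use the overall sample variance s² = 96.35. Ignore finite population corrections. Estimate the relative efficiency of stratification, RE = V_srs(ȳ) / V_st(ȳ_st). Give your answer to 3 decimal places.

V̂(ȳ_st) = Σ W_h² s_h²/n_h, with W_h = N_h/N and N = 4300:
  stratum 1: (650/4300)²·5.11²/51 = 0.0116993
  stratum 2: (2750/4300)²·5.66²/175 = 0.0748727
  stratum 3: (900/4300)²·2.60²/25 = 0.0118455
V_st = 0.0984175
V_srs = s²/n = 96.35/251 = 0.383865
Relative efficiency = V_srs / V_st = 0.383865/0.0984175 = 3.9004

RE ≈ 3.900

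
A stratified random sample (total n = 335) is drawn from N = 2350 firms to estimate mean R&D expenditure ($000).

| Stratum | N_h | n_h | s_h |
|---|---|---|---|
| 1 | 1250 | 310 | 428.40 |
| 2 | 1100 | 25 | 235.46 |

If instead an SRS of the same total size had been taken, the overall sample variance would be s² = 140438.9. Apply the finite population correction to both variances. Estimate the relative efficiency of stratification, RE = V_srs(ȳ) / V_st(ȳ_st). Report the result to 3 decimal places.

RE ≈ 0.598

V̂(ȳ_st) = Σ W_h² (1 − n_h/N_h) s_h²/n_h, with W_h = N_h/N and N = 2350:
  stratum 1: (1250/2350)²·(1 − 310/1250)·428.40²/310 = 125.962
  stratum 2: (1100/2350)²·(1 − 25/1100)·235.46²/25 = 474.854
V_st = 600.816
V_srs = (1 − 335/2350)·140438.9/335 = 359.459
Relative efficiency = V_srs / V_st = 359.459/600.816 = 0.5983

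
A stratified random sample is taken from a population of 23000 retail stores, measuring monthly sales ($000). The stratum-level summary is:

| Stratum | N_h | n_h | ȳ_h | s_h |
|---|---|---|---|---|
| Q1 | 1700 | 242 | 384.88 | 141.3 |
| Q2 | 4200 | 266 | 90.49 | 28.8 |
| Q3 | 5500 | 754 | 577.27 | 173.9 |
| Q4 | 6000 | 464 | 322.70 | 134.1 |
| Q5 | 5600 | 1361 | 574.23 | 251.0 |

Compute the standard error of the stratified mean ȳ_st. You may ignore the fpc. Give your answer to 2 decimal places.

V̂(ȳ_st) = Σ W_h² s_h²/n_h, with W_h = N_h/N and N = 23000:
  stratum Q1: (1700/23000)²·141.3²/242 = 0.450724
  stratum Q2: (4200/23000)²·28.8²/266 = 0.103979
  stratum Q3: (5500/23000)²·173.9²/754 = 2.29349
  stratum Q4: (6000/23000)²·134.1²/464 = 2.63746
  stratum Q5: (5600/23000)²·251.0²/1361 = 2.74416
V̂(ȳ_st) = 8.22982
SE(ȳ_st) = √8.22982 = 2.86877

SE(ȳ_st) ≈ 2.87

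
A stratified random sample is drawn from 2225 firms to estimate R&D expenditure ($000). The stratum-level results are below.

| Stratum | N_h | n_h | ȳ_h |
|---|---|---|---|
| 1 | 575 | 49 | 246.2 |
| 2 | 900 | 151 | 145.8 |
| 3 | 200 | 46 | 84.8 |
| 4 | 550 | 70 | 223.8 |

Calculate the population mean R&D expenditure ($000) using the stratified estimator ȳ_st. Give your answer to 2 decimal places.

ȳ_st ≈ 185.54

N = Σ N_h = 2225. Stratum weights W_h = N_h/N.
ȳ_st = (575·246.2 + 900·145.8 + 200·84.8 + 550·223.8) / 2225 = 185.5438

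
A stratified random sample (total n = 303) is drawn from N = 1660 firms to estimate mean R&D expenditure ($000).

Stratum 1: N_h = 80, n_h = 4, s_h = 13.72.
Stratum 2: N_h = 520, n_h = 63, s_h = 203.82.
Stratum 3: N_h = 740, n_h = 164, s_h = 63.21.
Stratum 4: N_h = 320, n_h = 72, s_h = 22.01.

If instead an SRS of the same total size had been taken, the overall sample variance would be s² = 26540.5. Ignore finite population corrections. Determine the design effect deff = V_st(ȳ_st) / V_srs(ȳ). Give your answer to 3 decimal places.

deff ≈ 0.798

V̂(ȳ_st) = Σ W_h² s_h²/n_h, with W_h = N_h/N and N = 1660:
  stratum 1: (80/1660)²·13.72²/4 = 0.109298
  stratum 2: (520/1660)²·203.82²/63 = 64.7059
  stratum 3: (740/1660)²·63.21²/164 = 4.84144
  stratum 4: (320/1660)²·22.01²/72 = 0.25003
V_st = 69.9066
V_srs = s²/n = 26540.5/303 = 87.5924
deff = V_st / V_srs = 69.9066/87.5924 = 0.7981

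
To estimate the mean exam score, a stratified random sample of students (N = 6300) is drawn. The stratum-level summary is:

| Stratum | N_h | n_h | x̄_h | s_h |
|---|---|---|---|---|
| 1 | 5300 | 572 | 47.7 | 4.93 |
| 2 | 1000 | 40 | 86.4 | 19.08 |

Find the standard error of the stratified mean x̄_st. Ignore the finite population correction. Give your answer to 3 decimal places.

V̂(x̄_st) = Σ W_h² s_h²/n_h, with W_h = N_h/N and N = 6300:
  stratum 1: (5300/6300)²·4.93²/572 = 0.0300724
  stratum 2: (1000/6300)²·19.08²/40 = 0.229306
V̂(x̄_st) = 0.259379
SE(x̄_st) = √0.259379 = 0.509292

SE(x̄_st) ≈ 0.509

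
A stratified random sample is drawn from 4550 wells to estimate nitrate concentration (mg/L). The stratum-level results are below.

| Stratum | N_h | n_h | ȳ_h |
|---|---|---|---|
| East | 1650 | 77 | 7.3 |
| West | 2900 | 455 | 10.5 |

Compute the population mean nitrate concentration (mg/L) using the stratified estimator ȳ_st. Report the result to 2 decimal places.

ȳ_st ≈ 9.34

N = Σ N_h = 4550. Stratum weights W_h = N_h/N.
ȳ_st = (1650·7.3 + 2900·10.5) / 4550 = 9.3396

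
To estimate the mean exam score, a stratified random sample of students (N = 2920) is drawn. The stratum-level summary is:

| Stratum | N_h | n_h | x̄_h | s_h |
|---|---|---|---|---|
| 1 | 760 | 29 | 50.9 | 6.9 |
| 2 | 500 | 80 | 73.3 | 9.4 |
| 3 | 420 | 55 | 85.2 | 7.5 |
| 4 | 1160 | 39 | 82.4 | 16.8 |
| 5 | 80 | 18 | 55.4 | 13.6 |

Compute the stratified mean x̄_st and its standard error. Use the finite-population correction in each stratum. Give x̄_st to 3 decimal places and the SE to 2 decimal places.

x̄_st ≈ 72.306, SE ≈ 1.12

x̄_st = Σ W_h x̄_h = (760·50.9 + 500·73.3 + 420·85.2 + 1160·82.4 + 80·55.4)/2920 = 72.30616
V̂(x̄_st) = Σ W_h² (1 − n_h/N_h) s_h²/n_h, with W_h = N_h/N and N = 2920:
  stratum 1: (760/2920)²·(1 − 29/760)·6.9²/29 = 0.106971
  stratum 2: (500/2920)²·(1 − 80/500)·9.4²/80 = 0.0272032
  stratum 3: (420/2920)²·(1 − 55/420)·7.5²/55 = 0.0183881
  stratum 4: (1160/2920)²·(1 − 39/1160)·16.8²/39 = 1.1037
  stratum 5: (80/2920)²·(1 − 18/80)·13.6²/18 = 0.00597752
V̂(x̄_st) = 1.26224
SE(x̄_st) = √1.26224 = 1.1235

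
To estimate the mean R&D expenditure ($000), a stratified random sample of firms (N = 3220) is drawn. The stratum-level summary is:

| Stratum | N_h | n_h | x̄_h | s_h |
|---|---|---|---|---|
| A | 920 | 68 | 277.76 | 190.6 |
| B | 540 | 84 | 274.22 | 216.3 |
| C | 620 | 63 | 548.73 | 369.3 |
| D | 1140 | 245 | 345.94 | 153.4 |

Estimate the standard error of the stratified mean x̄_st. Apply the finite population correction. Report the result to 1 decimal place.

SE(x̄_st) ≈ 11.6

V̂(x̄_st) = Σ W_h² (1 − n_h/N_h) s_h²/n_h, with W_h = N_h/N and N = 3220:
  stratum A: (920/3220)²·(1 − 68/920)·190.6²/68 = 40.388
  stratum B: (540/3220)²·(1 − 84/540)·216.3²/84 = 13.2276
  stratum C: (620/3220)²·(1 − 63/620)·369.3²/63 = 72.103
  stratum D: (1140/3220)²·(1 − 245/1140)·153.4²/245 = 9.4515
V̂(x̄_st) = 135.17
SE(x̄_st) = √135.17 = 11.6263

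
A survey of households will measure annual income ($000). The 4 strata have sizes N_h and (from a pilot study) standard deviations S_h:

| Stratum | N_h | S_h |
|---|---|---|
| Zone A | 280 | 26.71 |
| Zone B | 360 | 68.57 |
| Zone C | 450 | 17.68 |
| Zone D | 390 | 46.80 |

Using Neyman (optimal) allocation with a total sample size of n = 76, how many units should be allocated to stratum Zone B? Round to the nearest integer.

Neyman allocation: n_h = n · N_h S_h / Σ N_i S_i, with n = 76.
  stratum Zone A: N_h·S_h = 280·26.71 = 7478.80
  stratum Zone B: N_h·S_h = 360·68.57 = 24685.20
  stratum Zone C: N_h·S_h = 450·17.68 = 7956.00
  stratum Zone D: N_h·S_h = 390·46.80 = 18252.00
Σ N_h S_h = 58372.00
n for stratum Zone B = 76·24685.20/58372.00 = 32.140 → 32

32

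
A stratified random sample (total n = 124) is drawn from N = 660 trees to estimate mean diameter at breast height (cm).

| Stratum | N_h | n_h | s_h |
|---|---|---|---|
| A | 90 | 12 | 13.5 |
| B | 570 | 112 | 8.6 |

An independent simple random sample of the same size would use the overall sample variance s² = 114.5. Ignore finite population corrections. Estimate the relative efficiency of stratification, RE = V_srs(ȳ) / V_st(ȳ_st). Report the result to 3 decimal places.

V̂(ȳ_st) = Σ W_h² s_h²/n_h, with W_h = N_h/N and N = 660:
  stratum A: (90/660)²·13.5²/12 = 0.282412
  stratum B: (570/660)²·8.6²/112 = 0.492539
V_st = 0.774951
V_srs = s²/n = 114.5/124 = 0.923387
Relative efficiency = V_srs / V_st = 0.923387/0.774951 = 1.1915

RE ≈ 1.192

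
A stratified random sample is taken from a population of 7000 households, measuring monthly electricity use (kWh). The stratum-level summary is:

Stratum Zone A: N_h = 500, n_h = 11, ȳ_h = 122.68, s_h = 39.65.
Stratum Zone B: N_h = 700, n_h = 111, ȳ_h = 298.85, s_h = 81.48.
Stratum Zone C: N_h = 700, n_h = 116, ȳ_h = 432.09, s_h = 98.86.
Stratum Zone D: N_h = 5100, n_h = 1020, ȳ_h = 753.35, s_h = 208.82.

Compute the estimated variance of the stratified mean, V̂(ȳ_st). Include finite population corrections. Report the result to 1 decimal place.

V̂(ȳ_st) = Σ W_h² (1 − n_h/N_h) s_h²/n_h, with W_h = N_h/N and N = 7000:
  stratum Zone A: (500/7000)²·(1 − 11/500)·39.65²/11 = 0.713143
  stratum Zone B: (700/7000)²·(1 − 111/700)·81.48²/111 = 0.503265
  stratum Zone C: (700/7000)²·(1 − 116/700)·98.86²/116 = 0.702907
  stratum Zone D: (5100/7000)²·(1 − 1020/5100)·208.82²/1020 = 18.1542
V̂(ȳ_st) = 20.0736

V̂(ȳ_st) ≈ 20.1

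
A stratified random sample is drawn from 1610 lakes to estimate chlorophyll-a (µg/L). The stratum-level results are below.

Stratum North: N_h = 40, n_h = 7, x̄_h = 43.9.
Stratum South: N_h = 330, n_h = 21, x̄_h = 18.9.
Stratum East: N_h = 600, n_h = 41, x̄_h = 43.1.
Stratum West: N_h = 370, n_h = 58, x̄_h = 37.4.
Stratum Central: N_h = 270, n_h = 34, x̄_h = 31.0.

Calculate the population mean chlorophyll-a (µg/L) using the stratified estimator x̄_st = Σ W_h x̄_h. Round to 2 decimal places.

x̄_st ≈ 34.82

N = Σ N_h = 1610. Stratum weights W_h = N_h/N.
x̄_st = (40·43.9 + 330·18.9 + 600·43.1 + 370·37.4 + 270·31.0) / 1610 = 34.8205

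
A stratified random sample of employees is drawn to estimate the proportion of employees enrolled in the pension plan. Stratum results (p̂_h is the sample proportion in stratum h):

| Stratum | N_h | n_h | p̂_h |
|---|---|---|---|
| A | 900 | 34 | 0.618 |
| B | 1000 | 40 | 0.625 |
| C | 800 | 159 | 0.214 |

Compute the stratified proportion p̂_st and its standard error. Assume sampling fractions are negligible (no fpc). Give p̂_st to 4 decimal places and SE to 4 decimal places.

N = 2700; stratum weights W_h = N_h/N.
p̂_st = Σ W_h p̂_h = (900·0.618 + 1000·0.625 + 800·0.214)/2700 = 0.50089
V̂(p̂_st) = Σ W_h² p̂_h(1−p̂_h)/(n_h−1):
  stratum A: (900/2700)²·0.618·0.382/33 = 0.000794869
  stratum B: (1000/2700)²·0.625·0.375/39 = 0.000824364
  stratum C: (800/2700)²·0.214·0.786/158 = 9.34613e-05
V̂(p̂_st) = 0.00171269; SE = √V̂ = 0.0413847

p̂_st ≈ 0.5009, SE ≈ 0.0414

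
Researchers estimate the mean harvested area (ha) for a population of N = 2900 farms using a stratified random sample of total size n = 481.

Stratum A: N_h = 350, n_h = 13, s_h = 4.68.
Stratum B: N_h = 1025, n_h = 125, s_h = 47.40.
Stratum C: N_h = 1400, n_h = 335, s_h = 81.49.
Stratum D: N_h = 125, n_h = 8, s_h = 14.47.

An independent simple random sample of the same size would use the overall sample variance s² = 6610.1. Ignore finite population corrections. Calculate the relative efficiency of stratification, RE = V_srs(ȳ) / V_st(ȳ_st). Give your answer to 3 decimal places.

RE ≈ 1.981

V̂(ȳ_st) = Σ W_h² s_h²/n_h, with W_h = N_h/N and N = 2900:
  stratum A: (350/2900)²·4.68²/13 = 0.0245408
  stratum B: (1025/2900)²·47.40²/125 = 2.24542
  stratum C: (1400/2900)²·81.49²/335 = 4.61981
  stratum D: (125/2900)²·14.47²/8 = 0.0486263
V_st = 6.9384
V_srs = s²/n = 6610.1/481 = 13.7424
Relative efficiency = V_srs / V_st = 13.7424/6.9384 = 1.9806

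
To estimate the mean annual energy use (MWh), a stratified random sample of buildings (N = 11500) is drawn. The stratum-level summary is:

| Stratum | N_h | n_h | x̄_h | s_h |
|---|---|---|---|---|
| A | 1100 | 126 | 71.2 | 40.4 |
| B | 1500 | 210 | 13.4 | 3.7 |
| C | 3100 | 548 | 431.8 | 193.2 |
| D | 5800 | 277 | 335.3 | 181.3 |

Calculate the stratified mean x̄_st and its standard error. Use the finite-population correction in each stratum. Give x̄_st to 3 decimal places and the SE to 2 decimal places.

x̄_st ≈ 294.064, SE ≈ 5.74

x̄_st = Σ W_h x̄_h = (1100·71.2 + 1500·13.4 + 3100·431.8 + 5800·335.3)/11500 = 294.06435
V̂(x̄_st) = Σ W_h² (1 − n_h/N_h) s_h²/n_h, with W_h = N_h/N and N = 11500:
  stratum A: (1100/11500)²·(1 − 126/1100)·40.4²/126 = 0.104942
  stratum B: (1500/11500)²·(1 − 210/1500)·3.7²/210 = 0.000953827
  stratum C: (3100/11500)²·(1 − 548/3100)·193.2²/548 = 4.07456
  stratum D: (5800/11500)²·(1 − 277/5800)·181.3²/277 = 28.7424
V̂(x̄_st) = 32.9229
SE(x̄_st) = √32.9229 = 5.73784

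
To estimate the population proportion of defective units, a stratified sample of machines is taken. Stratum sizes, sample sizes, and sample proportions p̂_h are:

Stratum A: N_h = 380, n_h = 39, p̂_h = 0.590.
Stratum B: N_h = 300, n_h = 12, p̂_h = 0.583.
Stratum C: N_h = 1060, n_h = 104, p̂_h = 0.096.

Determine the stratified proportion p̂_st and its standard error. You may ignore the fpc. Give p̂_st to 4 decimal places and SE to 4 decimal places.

p̂_st ≈ 0.2879, SE ≈ 0.0357

N = 1740; stratum weights W_h = N_h/N.
p̂_st = Σ W_h p̂_h = (380·0.590 + 300·0.583 + 1060·0.096)/1740 = 0.28785
V̂(p̂_st) = Σ W_h² p̂_h(1−p̂_h)/(n_h−1):
  stratum A: (380/1740)²·0.590·0.410/38 = 0.000303613
  stratum B: (300/1740)²·0.583·0.417/11 = 0.000656986
  stratum C: (1060/1740)²·0.096·0.904/103 = 0.000312691
V̂(p̂_st) = 0.00127329; SE = √V̂ = 0.0356832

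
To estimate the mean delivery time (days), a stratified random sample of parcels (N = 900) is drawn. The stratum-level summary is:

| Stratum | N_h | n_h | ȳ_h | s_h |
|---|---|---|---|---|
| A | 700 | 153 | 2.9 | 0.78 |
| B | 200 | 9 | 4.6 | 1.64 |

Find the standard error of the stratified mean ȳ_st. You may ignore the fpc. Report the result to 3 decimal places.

SE(ȳ_st) ≈ 0.131

V̂(ȳ_st) = Σ W_h² s_h²/n_h, with W_h = N_h/N and N = 900:
  stratum A: (700/900)²·0.78²/153 = 0.00240552
  stratum B: (200/900)²·1.64²/9 = 0.0147578
V̂(ȳ_st) = 0.0171633
SE(ȳ_st) = √0.0171633 = 0.131009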